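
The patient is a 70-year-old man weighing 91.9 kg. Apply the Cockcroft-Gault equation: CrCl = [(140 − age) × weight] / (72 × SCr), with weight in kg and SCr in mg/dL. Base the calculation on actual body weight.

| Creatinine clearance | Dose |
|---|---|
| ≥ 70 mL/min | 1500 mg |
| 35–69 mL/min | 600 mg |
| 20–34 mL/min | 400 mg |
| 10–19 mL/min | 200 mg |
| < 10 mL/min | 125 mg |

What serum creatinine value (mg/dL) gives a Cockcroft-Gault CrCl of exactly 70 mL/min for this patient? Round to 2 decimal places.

Standard dose requires CrCl ≥ 70 mL/min.
Set (140 − 70) × 91.9 / (72 × SCr) = 70
SCr = (140 − 70) × 91.9 / (72 × 70) = 1.276 mg/dL

1.28 mg/dL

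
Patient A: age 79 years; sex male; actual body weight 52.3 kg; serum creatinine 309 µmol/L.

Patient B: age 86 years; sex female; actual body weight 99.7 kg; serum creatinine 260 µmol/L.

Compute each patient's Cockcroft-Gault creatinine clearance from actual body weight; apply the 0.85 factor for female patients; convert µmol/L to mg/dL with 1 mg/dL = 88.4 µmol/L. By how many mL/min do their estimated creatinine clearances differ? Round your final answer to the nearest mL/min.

Patient A: SCr = 309 / 88.4 = 3.495 mg/dL
Patient A: CrCl = (140 − 79) × 52.3 / (72 × 3.495) = 3190.3 / 251.64 ≈ 12.7 mL/min
Patient B: SCr = 260 / 88.4 = 2.941 mg/dL
Patient B: CrCl = (140 − 86) × 99.7 / (72 × 2.941) × 0.85 = 5383.8 / 211.75 × 0.85 ≈ 21.6 mL/min
|12.7 − 21.6| = 8.9 mL/min

9 mL/min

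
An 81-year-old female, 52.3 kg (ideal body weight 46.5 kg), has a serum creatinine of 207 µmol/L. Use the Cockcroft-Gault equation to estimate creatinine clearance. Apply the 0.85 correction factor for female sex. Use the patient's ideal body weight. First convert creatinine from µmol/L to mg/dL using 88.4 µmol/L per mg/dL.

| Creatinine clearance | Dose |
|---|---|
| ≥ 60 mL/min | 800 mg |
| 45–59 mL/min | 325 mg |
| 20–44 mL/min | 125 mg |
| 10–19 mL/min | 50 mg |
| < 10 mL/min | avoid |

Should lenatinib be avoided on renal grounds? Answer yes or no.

no

SCr = 207 / 88.4 = 2.342 mg/dL
CrCl = (140 − 81) × 46.5 / (72 × 2.342) × 0.85 = 2743.5 / 168.62 × 0.85 ≈ 13.8 mL/min
CrCl ≈ 14 mL/min, which is ≥ 10 mL/min.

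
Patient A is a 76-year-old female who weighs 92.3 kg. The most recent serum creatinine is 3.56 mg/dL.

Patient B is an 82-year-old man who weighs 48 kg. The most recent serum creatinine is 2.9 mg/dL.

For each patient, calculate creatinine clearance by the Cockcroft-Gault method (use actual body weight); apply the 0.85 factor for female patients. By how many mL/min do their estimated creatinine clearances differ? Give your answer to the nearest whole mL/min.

6 mL/min

Patient A: CrCl = (140 − 76) × 92.3 / (72 × 3.56) × 0.85 = 5907.2 / 256.32 × 0.85 ≈ 19.6 mL/min
Patient B: CrCl = (140 − 82) × 48 / (72 × 2.9) = 2784.0 / 208.80 ≈ 13.3 mL/min
|19.6 − 13.3| = 6.3 mL/min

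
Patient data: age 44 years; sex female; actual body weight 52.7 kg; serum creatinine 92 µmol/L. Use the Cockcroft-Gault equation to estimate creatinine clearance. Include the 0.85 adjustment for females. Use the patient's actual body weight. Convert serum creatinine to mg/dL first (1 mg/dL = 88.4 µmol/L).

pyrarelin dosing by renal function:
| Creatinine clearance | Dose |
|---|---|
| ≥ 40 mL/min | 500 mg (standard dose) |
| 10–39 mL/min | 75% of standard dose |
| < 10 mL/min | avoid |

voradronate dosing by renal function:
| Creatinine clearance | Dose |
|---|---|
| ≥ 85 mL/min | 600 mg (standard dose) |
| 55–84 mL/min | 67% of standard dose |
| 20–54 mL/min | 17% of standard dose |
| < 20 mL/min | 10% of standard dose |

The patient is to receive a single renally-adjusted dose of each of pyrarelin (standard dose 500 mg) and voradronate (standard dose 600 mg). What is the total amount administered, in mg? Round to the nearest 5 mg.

900 mg

SCr = 92 / 88.4 = 1.041 mg/dL
CrCl = (140 − 44) × 52.7 / (72 × 1.041) × 0.85 = 5059.2 / 74.95 × 0.85 ≈ 57.4 mL/min
CrCl ≈ 57 mL/min.
pyrarelin: ≥ 40 mL/min → 100% of 500 mg = 500 mg.
voradronate: 55–84 mL/min → 67% of 600 mg = 402 mg.
Total = 500 + 402 = 902 mg.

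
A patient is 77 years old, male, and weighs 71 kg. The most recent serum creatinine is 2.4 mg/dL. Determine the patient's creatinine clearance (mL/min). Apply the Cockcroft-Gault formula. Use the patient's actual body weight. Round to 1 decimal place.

25.9 mL/min

CrCl = (140 − 77) × 71 / (72 × 2.4) = 4473.0 / 172.80 ≈ 25.9 mL/min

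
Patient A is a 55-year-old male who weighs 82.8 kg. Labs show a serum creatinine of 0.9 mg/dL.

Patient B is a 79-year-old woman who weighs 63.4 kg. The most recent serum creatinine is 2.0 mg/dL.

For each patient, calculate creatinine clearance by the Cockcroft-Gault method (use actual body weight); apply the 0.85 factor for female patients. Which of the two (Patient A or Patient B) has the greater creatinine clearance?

Patient A: CrCl = (140 − 55) × 82.8 / (72 × 0.9) = 7038.0 / 64.80 ≈ 108.6 mL/min
Patient B: CrCl = (140 − 79) × 63.4 / (72 × 2) × 0.85 = 3867.4 / 144.00 × 0.85 ≈ 22.8 mL/min
108.6 vs 22.8 mL/min → Patient A is higher.

Patient A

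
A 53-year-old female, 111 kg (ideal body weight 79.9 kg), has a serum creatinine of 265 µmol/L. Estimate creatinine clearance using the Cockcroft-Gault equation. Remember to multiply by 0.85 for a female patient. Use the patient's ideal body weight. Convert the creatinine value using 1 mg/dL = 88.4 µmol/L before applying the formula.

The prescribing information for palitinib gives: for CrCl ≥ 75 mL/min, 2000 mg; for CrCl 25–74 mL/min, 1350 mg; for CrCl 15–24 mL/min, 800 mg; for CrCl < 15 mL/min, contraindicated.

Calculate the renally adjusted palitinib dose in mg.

SCr = 265 / 88.4 = 2.998 mg/dL
CrCl = (140 − 53) × 79.9 / (72 × 2.998) × 0.85 = 6951.3 / 215.86 × 0.85 ≈ 27.4 mL/min
CrCl ≈ 27 mL/min → bracket 25–74 mL/min.
Dose for this bracket: 1350 mg.

1350 mg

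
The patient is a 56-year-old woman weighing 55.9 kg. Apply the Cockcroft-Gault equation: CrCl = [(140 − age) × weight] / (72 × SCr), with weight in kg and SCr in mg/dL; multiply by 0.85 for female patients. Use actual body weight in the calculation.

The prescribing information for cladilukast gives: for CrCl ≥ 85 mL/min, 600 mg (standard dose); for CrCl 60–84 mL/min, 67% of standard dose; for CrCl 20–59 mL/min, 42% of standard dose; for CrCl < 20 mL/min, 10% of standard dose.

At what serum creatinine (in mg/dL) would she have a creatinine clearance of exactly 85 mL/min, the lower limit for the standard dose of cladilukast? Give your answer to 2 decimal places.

Standard dose requires CrCl ≥ 85 mL/min.
Set (140 − 56) × 55.9 × 0.85 / (72 × SCr) = 85
SCr = (140 − 56) × 55.9 × 0.85 / (72 × 85) = 0.652 mg/dL

0.65 mg/dL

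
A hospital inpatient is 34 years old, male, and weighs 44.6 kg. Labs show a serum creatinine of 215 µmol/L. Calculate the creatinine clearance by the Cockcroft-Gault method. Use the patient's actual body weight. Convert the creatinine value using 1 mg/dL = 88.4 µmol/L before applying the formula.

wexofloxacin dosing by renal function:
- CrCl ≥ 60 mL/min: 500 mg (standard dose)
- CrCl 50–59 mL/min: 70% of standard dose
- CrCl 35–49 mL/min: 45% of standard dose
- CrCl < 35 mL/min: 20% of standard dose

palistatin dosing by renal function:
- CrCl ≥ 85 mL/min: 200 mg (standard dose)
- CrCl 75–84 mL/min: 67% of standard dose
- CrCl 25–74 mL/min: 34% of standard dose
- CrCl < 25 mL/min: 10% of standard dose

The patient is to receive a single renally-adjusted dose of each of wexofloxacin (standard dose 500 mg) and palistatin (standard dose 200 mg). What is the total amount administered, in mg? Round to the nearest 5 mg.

SCr = 215 / 88.4 = 2.432 mg/dL
CrCl = (140 − 34) × 44.6 / (72 × 2.432) = 4727.6 / 175.10 ≈ 27.0 mL/min
CrCl ≈ 27 mL/min.
wexofloxacin: < 35 mL/min → 20% of 500 mg = 100 mg.
palistatin: 25–74 mL/min → 34% of 200 mg = 68 mg.
Total = 100 + 68 = 168 mg.

170 mg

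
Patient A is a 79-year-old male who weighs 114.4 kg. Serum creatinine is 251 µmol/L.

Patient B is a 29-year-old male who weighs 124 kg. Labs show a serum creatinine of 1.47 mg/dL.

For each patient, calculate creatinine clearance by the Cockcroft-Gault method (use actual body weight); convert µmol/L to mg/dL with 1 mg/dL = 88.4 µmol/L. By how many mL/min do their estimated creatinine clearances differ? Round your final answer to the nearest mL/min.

Patient A: SCr = 251 / 88.4 = 2.839 mg/dL
Patient A: CrCl = (140 − 79) × 114.4 / (72 × 2.839) = 6978.4 / 204.41 ≈ 34.1 mL/min
Patient B: CrCl = (140 − 29) × 124 / (72 × 1.47) = 13764.0 / 105.84 ≈ 130.0 mL/min
|34.1 − 130.0| = 95.9 mL/min

96 mL/min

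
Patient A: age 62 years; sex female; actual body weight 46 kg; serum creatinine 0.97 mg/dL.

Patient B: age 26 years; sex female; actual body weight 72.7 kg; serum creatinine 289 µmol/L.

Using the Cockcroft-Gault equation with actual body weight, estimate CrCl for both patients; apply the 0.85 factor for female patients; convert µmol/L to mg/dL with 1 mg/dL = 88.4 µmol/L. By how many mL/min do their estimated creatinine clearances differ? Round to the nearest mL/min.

Patient A: CrCl = (140 − 62) × 46 / (72 × 0.97) × 0.85 = 3588.0 / 69.84 × 0.85 ≈ 43.7 mL/min
Patient B: SCr = 289 / 88.4 = 3.269 mg/dL
Patient B: CrCl = (140 − 26) × 72.7 / (72 × 3.269) × 0.85 = 8287.8 / 235.37 × 0.85 ≈ 29.9 mL/min
|43.7 − 29.9| = 13.8 mL/min

14 mL/min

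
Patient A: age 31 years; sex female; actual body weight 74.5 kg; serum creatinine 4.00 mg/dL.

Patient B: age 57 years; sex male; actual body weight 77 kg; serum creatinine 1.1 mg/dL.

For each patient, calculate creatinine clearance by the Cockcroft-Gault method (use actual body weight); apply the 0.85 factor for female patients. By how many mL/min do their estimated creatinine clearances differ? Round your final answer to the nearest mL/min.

Patient A: CrCl = (140 − 31) × 74.5 / (72 × 4) × 0.85 = 8120.5 / 288.00 × 0.85 ≈ 24.0 mL/min
Patient B: CrCl = (140 − 57) × 77 / (72 × 1.1) = 6391.0 / 79.20 ≈ 80.7 mL/min
|24.0 − 80.7| = 56.7 mL/min

57 mL/min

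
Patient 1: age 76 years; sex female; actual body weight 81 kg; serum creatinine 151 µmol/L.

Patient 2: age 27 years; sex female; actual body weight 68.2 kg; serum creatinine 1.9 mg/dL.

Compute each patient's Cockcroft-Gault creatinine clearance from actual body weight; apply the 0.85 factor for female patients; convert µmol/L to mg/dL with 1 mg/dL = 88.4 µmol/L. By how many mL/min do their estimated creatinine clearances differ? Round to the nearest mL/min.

12 mL/min

Patient 1: SCr = 151 / 88.4 = 1.708 mg/dL
Patient 1: CrCl = (140 − 76) × 81 / (72 × 1.708) × 0.85 = 5184.0 / 122.98 × 0.85 ≈ 35.8 mL/min
Patient 2: CrCl = (140 − 27) × 68.2 / (72 × 1.9) × 0.85 = 7706.6 / 136.80 × 0.85 ≈ 47.9 mL/min
|35.8 − 47.9| = 12.1 mL/min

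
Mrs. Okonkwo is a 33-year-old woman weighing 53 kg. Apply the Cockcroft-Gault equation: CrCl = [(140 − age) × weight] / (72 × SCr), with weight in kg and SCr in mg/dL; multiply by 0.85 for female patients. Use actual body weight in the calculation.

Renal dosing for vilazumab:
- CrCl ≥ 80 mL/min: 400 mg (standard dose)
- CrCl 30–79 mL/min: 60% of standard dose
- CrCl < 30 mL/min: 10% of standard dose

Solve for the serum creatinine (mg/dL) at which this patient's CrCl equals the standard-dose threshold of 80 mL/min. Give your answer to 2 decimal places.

Standard dose requires CrCl ≥ 80 mL/min.
Set (140 − 33) × 53 × 0.85 / (72 × SCr) = 80
SCr = (140 − 33) × 53 × 0.85 / (72 × 80) = 0.837 mg/dL

0.84 mg/dL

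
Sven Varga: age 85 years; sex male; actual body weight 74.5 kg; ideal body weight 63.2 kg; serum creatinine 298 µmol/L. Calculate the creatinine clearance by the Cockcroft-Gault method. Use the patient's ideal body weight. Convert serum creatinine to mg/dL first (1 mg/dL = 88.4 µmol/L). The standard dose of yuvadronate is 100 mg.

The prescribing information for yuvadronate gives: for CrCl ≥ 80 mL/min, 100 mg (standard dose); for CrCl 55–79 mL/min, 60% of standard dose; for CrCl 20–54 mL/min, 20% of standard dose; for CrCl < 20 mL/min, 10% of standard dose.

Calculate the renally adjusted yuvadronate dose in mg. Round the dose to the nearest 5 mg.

SCr = 298 / 88.4 = 3.371 mg/dL
CrCl = (140 − 85) × 63.2 / (72 × 3.371) = 3476.0 / 242.71 ≈ 14.3 mL/min
CrCl ≈ 14 mL/min → bracket < 20 mL/min.
10% of 100 mg = 10 mg

10 mg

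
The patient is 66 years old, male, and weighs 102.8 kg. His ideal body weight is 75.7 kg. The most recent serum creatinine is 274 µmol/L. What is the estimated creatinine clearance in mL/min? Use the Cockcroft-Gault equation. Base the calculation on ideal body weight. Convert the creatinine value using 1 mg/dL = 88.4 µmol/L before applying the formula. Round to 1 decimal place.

SCr = 274 / 88.4 = 3.1 mg/dL
CrCl = (140 − 66) × 75.7 / (72 × 3.1) = 5601.8 / 223.20 ≈ 25.1 mL/min

25.1 mL/min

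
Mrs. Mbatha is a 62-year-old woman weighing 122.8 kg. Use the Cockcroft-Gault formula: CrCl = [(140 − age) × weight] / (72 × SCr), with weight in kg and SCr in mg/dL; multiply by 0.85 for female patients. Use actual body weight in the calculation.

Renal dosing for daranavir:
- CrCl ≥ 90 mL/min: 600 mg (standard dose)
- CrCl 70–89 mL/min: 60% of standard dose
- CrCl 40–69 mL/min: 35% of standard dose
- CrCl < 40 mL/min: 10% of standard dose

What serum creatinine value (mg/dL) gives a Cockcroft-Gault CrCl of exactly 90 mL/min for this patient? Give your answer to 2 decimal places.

1.26 mg/dL

Standard dose requires CrCl ≥ 90 mL/min.
Set (140 − 62) × 122.8 × 0.85 / (72 × SCr) = 90
SCr = (140 − 62) × 122.8 × 0.85 / (72 × 90) = 1.256 mg/dL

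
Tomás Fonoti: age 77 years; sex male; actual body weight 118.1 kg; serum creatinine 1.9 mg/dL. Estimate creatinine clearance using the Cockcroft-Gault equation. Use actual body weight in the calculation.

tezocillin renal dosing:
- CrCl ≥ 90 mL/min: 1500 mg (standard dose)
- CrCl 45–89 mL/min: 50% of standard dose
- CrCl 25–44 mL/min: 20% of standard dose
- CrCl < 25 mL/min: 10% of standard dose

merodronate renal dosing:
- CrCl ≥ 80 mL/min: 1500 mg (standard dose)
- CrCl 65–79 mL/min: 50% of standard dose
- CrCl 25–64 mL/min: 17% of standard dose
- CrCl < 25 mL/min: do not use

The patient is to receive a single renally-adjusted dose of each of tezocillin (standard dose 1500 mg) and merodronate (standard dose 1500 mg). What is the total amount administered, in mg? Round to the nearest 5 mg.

1005 mg

CrCl = (140 − 77) × 118.1 / (72 × 1.9) = 7440.3 / 136.80 ≈ 54.4 mL/min
CrCl ≈ 54 mL/min.
tezocillin: 45–89 mL/min → 50% of 1500 mg = 750 mg.
merodronate: 25–64 mL/min → 17% of 1500 mg = 255 mg.
Total = 750 + 255 = 1005 mg.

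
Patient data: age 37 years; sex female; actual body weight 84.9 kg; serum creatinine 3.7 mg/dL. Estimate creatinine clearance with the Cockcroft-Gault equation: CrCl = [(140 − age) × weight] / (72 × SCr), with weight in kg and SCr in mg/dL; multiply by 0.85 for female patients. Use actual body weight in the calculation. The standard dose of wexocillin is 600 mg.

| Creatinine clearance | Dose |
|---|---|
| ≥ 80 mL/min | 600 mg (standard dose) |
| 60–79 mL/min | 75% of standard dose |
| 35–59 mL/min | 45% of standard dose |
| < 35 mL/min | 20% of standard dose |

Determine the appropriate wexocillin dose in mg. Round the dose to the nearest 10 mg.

120 mg

CrCl = (140 − 37) × 84.9 / (72 × 3.7) × 0.85 = 8744.7 / 266.40 × 0.85 ≈ 27.9 mL/min
CrCl ≈ 28 mL/min → bracket < 35 mL/min.
20% of 600 mg = 120 mg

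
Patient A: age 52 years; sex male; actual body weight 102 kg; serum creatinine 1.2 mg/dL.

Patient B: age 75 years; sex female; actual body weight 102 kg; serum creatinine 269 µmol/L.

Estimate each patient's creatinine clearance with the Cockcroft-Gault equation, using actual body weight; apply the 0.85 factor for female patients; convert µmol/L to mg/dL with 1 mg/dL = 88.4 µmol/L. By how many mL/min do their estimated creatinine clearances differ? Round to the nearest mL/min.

78 mL/min

Patient A: CrCl = (140 − 52) × 102 / (72 × 1.2) = 8976.0 / 86.40 ≈ 103.9 mL/min
Patient B: SCr = 269 / 88.4 = 3.043 mg/dL
Patient B: CrCl = (140 − 75) × 102 / (72 × 3.043) × 0.85 = 6630.0 / 219.10 × 0.85 ≈ 25.7 mL/min
|103.9 − 25.7| = 78.2 mL/min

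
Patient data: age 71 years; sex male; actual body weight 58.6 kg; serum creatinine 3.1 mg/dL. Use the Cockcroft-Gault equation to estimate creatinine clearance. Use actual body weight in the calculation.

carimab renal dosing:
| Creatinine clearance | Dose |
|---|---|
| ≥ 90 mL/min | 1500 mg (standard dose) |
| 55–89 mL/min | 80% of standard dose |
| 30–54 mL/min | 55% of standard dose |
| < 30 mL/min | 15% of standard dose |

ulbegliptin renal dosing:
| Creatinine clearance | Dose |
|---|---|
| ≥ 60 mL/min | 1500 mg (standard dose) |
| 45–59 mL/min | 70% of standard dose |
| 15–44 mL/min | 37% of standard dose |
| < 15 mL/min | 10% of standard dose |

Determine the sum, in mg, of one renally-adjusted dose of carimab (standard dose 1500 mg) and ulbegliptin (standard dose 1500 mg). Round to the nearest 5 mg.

780 mg

CrCl = (140 − 71) × 58.6 / (72 × 3.1) = 4043.4 / 223.20 ≈ 18.1 mL/min
CrCl ≈ 18 mL/min.
carimab: < 30 mL/min → 15% of 1500 mg = 225 mg.
ulbegliptin: 15–44 mL/min → 37% of 1500 mg = 555 mg.
Total = 225 + 555 = 780 mg.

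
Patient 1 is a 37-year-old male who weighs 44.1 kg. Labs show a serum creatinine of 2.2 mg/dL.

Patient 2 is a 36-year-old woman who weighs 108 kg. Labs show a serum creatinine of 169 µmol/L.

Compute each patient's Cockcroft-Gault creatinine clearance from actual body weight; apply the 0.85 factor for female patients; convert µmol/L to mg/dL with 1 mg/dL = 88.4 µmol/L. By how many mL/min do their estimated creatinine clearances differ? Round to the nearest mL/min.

Patient 1: CrCl = (140 − 37) × 44.1 / (72 × 2.2) = 4542.3 / 158.40 ≈ 28.7 mL/min
Patient 2: SCr = 169 / 88.4 = 1.912 mg/dL
Patient 2: CrCl = (140 − 36) × 108 / (72 × 1.912) × 0.85 = 11232.0 / 137.66 × 0.85 ≈ 69.4 mL/min
|28.7 − 69.4| = 40.7 mL/min

41 mL/min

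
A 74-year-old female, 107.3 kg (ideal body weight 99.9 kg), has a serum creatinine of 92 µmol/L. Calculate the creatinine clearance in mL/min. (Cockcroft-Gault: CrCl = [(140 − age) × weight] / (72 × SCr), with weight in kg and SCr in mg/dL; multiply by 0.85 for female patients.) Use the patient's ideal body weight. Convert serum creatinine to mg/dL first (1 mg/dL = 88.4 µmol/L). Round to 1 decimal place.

SCr = 92 / 88.4 = 1.041 mg/dL
CrCl = (140 − 74) × 99.9 / (72 × 1.041) × 0.85 = 6593.4 / 74.95 × 0.85 ≈ 74.8 mL/min

74.8 mL/min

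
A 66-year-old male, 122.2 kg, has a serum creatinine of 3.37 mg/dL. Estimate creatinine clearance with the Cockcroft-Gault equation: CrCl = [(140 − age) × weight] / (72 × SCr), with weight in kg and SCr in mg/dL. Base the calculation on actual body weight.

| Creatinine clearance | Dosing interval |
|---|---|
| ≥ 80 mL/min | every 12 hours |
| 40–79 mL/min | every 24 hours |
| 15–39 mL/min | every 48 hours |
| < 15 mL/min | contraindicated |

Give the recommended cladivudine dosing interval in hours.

CrCl = (140 − 66) × 122.2 / (72 × 3.37) = 9042.8 / 242.64 ≈ 37.3 mL/min
CrCl ≈ 37 mL/min → bracket 15–39 mL/min → every 48 hours.

every 48 hours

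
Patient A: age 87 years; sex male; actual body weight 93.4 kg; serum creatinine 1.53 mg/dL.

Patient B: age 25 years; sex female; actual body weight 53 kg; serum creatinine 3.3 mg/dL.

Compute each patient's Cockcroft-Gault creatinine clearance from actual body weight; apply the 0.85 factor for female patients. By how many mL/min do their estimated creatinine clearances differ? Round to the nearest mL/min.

Patient A: CrCl = (140 − 87) × 93.4 / (72 × 1.53) = 4950.2 / 110.16 ≈ 44.9 mL/min
Patient B: CrCl = (140 − 25) × 53 / (72 × 3.3) × 0.85 = 6095.0 / 237.60 × 0.85 ≈ 21.8 mL/min
|44.9 − 21.8| = 23.1 mL/min

23 mL/min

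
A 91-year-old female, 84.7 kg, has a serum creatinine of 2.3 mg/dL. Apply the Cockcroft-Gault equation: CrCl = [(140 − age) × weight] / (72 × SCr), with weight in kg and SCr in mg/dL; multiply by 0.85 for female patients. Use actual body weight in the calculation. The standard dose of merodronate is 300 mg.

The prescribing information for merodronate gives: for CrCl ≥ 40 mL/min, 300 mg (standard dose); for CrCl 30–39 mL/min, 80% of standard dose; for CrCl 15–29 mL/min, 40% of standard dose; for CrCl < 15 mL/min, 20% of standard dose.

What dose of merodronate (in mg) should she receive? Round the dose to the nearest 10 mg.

CrCl = (140 − 91) × 84.7 / (72 × 2.3) × 0.85 = 4150.3 / 165.60 × 0.85 ≈ 21.3 mL/min
CrCl ≈ 21 mL/min → bracket 15–29 mL/min.
40% of 300 mg = 120 mg

120 mg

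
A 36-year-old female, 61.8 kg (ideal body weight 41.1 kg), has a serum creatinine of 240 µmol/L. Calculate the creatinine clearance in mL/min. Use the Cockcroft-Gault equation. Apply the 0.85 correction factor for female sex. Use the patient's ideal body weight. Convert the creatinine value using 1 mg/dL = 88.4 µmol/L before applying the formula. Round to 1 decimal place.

18.6 mL/min

SCr = 240 / 88.4 = 2.715 mg/dL
CrCl = (140 − 36) × 41.1 / (72 × 2.715) × 0.85 = 4274.4 / 195.48 × 0.85 ≈ 18.6 mL/min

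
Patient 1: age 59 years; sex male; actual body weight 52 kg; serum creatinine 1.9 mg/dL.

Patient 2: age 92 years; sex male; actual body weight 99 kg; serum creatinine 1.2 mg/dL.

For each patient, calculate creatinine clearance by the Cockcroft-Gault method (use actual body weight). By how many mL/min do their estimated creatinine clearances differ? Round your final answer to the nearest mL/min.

24 mL/min

Patient 1: CrCl = (140 − 59) × 52 / (72 × 1.9) = 4212.0 / 136.80 ≈ 30.8 mL/min
Patient 2: CrCl = (140 − 92) × 99 / (72 × 1.2) = 4752.0 / 86.40 ≈ 55.0 mL/min
|30.8 − 55.0| = 24.2 mL/min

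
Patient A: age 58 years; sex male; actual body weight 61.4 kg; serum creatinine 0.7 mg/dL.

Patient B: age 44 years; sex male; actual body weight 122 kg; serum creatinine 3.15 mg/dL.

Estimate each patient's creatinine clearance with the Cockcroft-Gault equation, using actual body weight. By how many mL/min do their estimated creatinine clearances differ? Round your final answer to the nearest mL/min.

Patient A: CrCl = (140 − 58) × 61.4 / (72 × 0.7) = 5034.8 / 50.40 ≈ 99.9 mL/min
Patient B: CrCl = (140 − 44) × 122 / (72 × 3.15) = 11712.0 / 226.80 ≈ 51.6 mL/min
|99.9 − 51.6| = 48.3 mL/min

48 mL/min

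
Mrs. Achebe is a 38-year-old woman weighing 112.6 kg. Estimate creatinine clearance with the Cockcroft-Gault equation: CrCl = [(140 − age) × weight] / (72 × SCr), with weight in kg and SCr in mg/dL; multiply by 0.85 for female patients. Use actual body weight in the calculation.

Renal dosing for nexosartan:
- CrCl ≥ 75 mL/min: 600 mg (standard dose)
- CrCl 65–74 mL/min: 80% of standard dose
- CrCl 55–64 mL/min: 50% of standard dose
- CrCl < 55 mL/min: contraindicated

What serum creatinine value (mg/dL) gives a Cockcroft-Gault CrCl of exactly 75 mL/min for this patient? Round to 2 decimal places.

Standard dose requires CrCl ≥ 75 mL/min.
Set (140 − 38) × 112.6 × 0.85 / (72 × SCr) = 75
SCr = (140 − 38) × 112.6 × 0.85 / (72 × 75) = 1.808 mg/dL

1.81 mg/dL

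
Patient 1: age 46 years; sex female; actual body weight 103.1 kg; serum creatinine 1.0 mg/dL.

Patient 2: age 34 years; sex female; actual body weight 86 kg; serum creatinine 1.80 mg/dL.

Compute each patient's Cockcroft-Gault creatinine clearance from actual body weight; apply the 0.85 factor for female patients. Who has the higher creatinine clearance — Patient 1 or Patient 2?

Patient 1

Patient 1: CrCl = (140 − 46) × 103.1 / (72 × 1) × 0.85 = 9691.4 / 72.00 × 0.85 ≈ 114.4 mL/min
Patient 2: CrCl = (140 − 34) × 86 / (72 × 1.8) × 0.85 = 9116.0 / 129.60 × 0.85 ≈ 59.8 mL/min
114.4 vs 59.8 mL/min → Patient 1 is higher.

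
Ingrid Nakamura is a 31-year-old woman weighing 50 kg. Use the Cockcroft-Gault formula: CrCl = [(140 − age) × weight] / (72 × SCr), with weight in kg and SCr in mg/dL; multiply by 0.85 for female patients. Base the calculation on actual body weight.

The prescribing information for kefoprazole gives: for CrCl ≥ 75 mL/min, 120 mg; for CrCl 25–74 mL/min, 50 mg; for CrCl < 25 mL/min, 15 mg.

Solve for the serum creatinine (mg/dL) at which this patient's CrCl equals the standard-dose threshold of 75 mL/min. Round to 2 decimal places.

Standard dose requires CrCl ≥ 75 mL/min.
Set (140 − 31) × 50 × 0.85 / (72 × SCr) = 75
SCr = (140 − 31) × 50 × 0.85 / (72 × 75) = 0.858 mg/dL

0.86 mg/dL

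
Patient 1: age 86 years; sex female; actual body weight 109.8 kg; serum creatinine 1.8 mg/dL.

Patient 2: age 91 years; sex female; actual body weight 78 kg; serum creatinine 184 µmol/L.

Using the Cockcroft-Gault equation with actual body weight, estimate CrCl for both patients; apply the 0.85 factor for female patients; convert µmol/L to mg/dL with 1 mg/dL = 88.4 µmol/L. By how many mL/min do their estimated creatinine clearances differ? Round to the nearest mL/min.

17 mL/min

Patient 1: CrCl = (140 − 86) × 109.8 / (72 × 1.8) × 0.85 = 5929.2 / 129.60 × 0.85 ≈ 38.9 mL/min
Patient 2: SCr = 184 / 88.4 = 2.081 mg/dL
Patient 2: CrCl = (140 − 91) × 78 / (72 × 2.081) × 0.85 = 3822.0 / 149.83 × 0.85 ≈ 21.7 mL/min
|38.9 − 21.7| = 17.2 mL/min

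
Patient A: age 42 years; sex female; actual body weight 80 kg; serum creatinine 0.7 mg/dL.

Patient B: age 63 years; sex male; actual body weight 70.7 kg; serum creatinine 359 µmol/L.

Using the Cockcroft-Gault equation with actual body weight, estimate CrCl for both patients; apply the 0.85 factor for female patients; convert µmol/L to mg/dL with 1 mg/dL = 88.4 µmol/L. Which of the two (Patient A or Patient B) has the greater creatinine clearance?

Patient A: CrCl = (140 − 42) × 80 / (72 × 0.7) × 0.85 = 7840.0 / 50.40 × 0.85 ≈ 132.2 mL/min
Patient B: SCr = 359 / 88.4 = 4.061 mg/dL
Patient B: CrCl = (140 − 63) × 70.7 / (72 × 4.061) = 5443.9 / 292.39 ≈ 18.6 mL/min
132.2 vs 18.6 mL/min → Patient A is higher.

Patient A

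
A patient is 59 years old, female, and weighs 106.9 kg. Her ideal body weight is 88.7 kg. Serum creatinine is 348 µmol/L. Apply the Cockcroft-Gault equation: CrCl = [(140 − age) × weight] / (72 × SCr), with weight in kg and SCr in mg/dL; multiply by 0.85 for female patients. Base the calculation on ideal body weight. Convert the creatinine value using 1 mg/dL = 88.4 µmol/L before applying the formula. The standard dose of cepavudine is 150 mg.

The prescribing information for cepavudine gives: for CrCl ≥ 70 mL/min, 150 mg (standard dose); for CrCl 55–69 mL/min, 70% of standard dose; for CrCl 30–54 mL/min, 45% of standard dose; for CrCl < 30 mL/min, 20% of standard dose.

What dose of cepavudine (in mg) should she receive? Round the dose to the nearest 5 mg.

30 mg

SCr = 348 / 88.4 = 3.937 mg/dL
CrCl = (140 − 59) × 88.7 / (72 × 3.937) × 0.85 = 7184.7 / 283.46 × 0.85 ≈ 21.5 mL/min
CrCl ≈ 22 mL/min → bracket < 30 mL/min.
20% of 150 mg = 30 mg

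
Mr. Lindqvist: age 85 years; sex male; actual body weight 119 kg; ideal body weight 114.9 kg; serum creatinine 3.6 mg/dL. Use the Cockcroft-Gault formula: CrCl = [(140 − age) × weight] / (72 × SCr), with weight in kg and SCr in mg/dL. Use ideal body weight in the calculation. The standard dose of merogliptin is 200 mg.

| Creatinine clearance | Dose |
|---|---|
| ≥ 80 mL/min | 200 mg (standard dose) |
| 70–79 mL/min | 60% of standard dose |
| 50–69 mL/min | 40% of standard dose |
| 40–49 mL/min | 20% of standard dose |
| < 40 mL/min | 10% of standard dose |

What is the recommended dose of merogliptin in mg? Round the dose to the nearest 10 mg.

20 mg

CrCl = (140 − 85) × 114.9 / (72 × 3.6) = 6319.5 / 259.20 ≈ 24.4 mL/min
CrCl ≈ 24 mL/min → bracket < 40 mL/min.
10% of 200 mg = 20 mg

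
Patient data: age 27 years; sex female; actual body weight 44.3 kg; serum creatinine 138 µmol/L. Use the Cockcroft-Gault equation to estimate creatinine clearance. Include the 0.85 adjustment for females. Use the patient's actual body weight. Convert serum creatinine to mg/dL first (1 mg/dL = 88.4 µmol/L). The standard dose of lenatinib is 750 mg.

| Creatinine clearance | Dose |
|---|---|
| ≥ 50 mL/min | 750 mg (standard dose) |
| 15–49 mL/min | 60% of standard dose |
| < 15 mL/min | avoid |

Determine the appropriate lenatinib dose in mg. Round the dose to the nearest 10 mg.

SCr = 138 / 88.4 = 1.561 mg/dL
CrCl = (140 − 27) × 44.3 / (72 × 1.561) × 0.85 = 5005.9 / 112.39 × 0.85 ≈ 37.9 mL/min
CrCl ≈ 38 mL/min → bracket 15–49 mL/min.
60% of 750 mg = 450 mg

450 mg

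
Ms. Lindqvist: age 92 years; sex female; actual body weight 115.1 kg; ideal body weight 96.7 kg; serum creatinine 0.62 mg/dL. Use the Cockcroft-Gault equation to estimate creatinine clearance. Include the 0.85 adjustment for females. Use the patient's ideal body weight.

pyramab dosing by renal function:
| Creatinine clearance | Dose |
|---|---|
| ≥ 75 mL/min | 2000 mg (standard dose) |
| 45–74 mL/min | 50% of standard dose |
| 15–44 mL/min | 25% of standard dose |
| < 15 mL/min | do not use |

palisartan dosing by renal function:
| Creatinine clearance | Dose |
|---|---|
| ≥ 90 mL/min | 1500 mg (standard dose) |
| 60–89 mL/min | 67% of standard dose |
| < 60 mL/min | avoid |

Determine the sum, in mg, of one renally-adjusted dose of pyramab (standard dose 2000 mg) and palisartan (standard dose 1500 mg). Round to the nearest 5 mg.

3005 mg

CrCl = (140 − 92) × 96.7 / (72 × 0.62) × 0.85 = 4641.6 / 44.64 × 0.85 ≈ 88.4 mL/min
CrCl ≈ 88 mL/min.
pyramab: ≥ 75 mL/min → 100% of 2000 mg = 2000 mg.
palisartan: 60–89 mL/min → 67% of 1500 mg = 1005 mg.
Total = 2000 + 1005 = 3005 mg.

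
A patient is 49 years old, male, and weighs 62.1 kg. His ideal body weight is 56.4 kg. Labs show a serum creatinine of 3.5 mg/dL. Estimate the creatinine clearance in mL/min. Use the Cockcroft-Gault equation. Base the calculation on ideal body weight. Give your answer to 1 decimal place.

CrCl = (140 − 49) × 56.4 / (72 × 3.5) = 5132.4 / 252.00 ≈ 20.4 mL/min

20.4 mL/min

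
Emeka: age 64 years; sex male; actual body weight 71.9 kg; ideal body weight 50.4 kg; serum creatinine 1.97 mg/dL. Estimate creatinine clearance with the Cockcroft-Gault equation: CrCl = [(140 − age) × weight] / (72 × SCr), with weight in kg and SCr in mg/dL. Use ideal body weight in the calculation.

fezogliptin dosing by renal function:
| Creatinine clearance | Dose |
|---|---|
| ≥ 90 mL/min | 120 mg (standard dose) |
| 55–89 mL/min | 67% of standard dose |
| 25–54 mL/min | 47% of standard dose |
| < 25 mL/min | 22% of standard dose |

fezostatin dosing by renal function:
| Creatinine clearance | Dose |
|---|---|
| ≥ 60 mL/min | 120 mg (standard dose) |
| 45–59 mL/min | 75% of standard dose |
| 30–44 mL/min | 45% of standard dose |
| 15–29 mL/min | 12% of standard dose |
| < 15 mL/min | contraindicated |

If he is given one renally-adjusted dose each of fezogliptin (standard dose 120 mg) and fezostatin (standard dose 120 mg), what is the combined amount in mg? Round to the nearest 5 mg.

CrCl = (140 − 64) × 50.4 / (72 × 1.97) = 3830.4 / 141.84 ≈ 27.0 mL/min
CrCl ≈ 27 mL/min.
fezogliptin: 25–54 mL/min → 47% of 120 mg = 56.4 mg.
fezostatin: 15–29 mL/min → 12% of 120 mg = 14.4 mg.
Total = 56.4 + 14.4 = 70.8 mg.

70 mg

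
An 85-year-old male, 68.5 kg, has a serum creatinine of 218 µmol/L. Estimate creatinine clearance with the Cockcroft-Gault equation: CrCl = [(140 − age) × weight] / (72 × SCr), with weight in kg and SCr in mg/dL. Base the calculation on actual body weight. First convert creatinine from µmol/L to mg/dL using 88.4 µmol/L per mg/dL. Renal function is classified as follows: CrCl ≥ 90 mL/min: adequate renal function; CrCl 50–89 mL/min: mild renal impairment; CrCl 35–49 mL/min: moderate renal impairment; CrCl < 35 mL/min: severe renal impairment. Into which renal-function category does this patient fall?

severe renal impairment

SCr = 218 / 88.4 = 2.466 mg/dL
CrCl = (140 − 85) × 68.5 / (72 × 2.466) = 3767.5 / 177.55 ≈ 21.2 mL/min
21 mL/min falls in the 'severe renal impairment' range.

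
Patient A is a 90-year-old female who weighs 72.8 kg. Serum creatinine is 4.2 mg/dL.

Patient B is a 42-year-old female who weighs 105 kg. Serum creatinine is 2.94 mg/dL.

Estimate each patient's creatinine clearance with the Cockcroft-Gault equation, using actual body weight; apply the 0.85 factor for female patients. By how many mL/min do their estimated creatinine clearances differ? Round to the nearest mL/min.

31 mL/min

Patient A: CrCl = (140 − 90) × 72.8 / (72 × 4.2) × 0.85 = 3640.0 / 302.40 × 0.85 ≈ 10.2 mL/min
Patient B: CrCl = (140 − 42) × 105 / (72 × 2.94) × 0.85 = 10290.0 / 211.68 × 0.85 ≈ 41.3 mL/min
|10.2 − 41.3| = 31.1 mL/min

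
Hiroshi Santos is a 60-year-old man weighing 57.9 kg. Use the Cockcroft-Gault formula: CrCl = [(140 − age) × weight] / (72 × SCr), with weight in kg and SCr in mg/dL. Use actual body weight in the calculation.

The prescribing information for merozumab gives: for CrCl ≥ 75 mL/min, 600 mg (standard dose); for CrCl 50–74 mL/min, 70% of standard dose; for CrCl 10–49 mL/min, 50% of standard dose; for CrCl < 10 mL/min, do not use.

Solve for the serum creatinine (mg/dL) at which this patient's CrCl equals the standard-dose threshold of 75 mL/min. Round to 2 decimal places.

0.86 mg/dL

Standard dose requires CrCl ≥ 75 mL/min.
Set (140 − 60) × 57.9 / (72 × SCr) = 75
SCr = (140 − 60) × 57.9 / (72 × 75) = 0.858 mg/dL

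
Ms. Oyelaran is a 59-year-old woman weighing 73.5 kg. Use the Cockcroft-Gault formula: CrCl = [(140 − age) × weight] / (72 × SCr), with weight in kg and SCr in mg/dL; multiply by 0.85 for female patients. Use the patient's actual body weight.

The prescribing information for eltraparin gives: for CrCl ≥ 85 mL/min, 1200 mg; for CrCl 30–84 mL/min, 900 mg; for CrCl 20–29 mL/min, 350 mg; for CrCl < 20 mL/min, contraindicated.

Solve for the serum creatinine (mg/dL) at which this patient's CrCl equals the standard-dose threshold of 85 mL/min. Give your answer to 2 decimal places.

Standard dose requires CrCl ≥ 85 mL/min.
Set (140 − 59) × 73.5 × 0.85 / (72 × SCr) = 85
SCr = (140 − 59) × 73.5 × 0.85 / (72 × 85) = 0.827 mg/dL

0.83 mg/dL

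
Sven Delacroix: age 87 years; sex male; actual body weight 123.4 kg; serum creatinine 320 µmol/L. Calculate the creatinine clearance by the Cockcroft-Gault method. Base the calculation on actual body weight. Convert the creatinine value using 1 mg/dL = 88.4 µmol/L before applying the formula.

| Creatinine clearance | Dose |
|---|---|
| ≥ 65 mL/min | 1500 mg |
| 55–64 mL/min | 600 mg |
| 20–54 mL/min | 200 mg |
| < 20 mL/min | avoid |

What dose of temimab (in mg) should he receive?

SCr = 320 / 88.4 = 3.62 mg/dL
CrCl = (140 − 87) × 123.4 / (72 × 3.62) = 6540.2 / 260.64 ≈ 25.1 mL/min
CrCl ≈ 25 mL/min → bracket 20–54 mL/min.
Dose for this bracket: 200 mg.

200 mg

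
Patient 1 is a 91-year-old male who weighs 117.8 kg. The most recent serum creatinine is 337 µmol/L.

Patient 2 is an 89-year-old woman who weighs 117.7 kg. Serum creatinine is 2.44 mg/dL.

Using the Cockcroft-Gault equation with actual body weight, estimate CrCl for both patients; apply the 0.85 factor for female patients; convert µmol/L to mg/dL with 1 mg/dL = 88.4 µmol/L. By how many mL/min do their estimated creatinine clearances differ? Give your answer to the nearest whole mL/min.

Patient 1: SCr = 337 / 88.4 = 3.812 mg/dL
Patient 1: CrCl = (140 − 91) × 117.8 / (72 × 3.812) = 5772.2 / 274.46 ≈ 21.0 mL/min
Patient 2: CrCl = (140 − 89) × 117.7 / (72 × 2.44) × 0.85 = 6002.7 / 175.68 × 0.85 ≈ 29.0 mL/min
|21.0 − 29.0| = 8.0 mL/min

8 mL/min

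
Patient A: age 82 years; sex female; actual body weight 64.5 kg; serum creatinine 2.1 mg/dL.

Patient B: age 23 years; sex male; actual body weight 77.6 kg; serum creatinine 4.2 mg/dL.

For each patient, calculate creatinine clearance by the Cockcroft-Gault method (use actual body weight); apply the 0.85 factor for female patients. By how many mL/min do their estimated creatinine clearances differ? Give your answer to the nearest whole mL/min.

9 mL/min

Patient A: CrCl = (140 − 82) × 64.5 / (72 × 2.1) × 0.85 = 3741.0 / 151.20 × 0.85 ≈ 21.0 mL/min
Patient B: CrCl = (140 − 23) × 77.6 / (72 × 4.2) = 9079.2 / 302.40 ≈ 30.0 mL/min
|21.0 − 30.0| = 9.0 mL/min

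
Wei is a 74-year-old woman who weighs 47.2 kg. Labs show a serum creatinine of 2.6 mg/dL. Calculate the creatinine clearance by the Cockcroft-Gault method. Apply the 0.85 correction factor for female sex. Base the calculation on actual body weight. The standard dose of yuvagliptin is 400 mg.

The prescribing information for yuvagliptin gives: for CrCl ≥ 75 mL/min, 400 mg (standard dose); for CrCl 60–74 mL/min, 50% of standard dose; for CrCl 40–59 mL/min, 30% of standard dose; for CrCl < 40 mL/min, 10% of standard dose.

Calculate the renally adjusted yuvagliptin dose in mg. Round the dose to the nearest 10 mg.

CrCl = (140 − 74) × 47.2 / (72 × 2.6) × 0.85 = 3115.2 / 187.20 × 0.85 ≈ 14.1 mL/min
CrCl ≈ 14 mL/min → bracket < 40 mL/min.
10% of 400 mg = 40 mg

40 mg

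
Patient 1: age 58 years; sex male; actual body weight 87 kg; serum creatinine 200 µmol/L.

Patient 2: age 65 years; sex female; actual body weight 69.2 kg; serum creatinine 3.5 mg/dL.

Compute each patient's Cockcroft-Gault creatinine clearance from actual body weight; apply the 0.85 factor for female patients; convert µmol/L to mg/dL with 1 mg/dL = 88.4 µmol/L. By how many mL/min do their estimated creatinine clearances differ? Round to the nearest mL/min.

Patient 1: SCr = 200 / 88.4 = 2.262 mg/dL
Patient 1: CrCl = (140 − 58) × 87 / (72 × 2.262) = 7134.0 / 162.86 ≈ 43.8 mL/min
Patient 2: CrCl = (140 − 65) × 69.2 / (72 × 3.5) × 0.85 = 5190.0 / 252.00 × 0.85 ≈ 17.5 mL/min
|43.8 − 17.5| = 26.3 mL/min

26 mL/min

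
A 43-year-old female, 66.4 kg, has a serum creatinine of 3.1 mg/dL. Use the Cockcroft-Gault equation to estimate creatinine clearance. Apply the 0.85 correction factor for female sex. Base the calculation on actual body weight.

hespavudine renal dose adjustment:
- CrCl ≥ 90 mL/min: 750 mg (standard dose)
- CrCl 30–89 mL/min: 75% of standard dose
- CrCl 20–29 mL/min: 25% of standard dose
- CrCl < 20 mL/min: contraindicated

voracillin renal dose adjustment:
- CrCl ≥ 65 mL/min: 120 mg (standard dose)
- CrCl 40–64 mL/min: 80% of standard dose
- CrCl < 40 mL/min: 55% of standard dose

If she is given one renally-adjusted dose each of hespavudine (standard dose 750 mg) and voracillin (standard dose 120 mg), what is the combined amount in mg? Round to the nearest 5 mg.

CrCl = (140 − 43) × 66.4 / (72 × 3.1) × 0.85 = 6440.8 / 223.20 × 0.85 ≈ 24.5 mL/min
CrCl ≈ 25 mL/min.
hespavudine: 20–29 mL/min → 25% of 750 mg = 187.5 mg.
voracillin: < 40 mL/min → 55% of 120 mg = 66 mg.
Total = 187.5 + 66 = 253.5 mg.

255 mg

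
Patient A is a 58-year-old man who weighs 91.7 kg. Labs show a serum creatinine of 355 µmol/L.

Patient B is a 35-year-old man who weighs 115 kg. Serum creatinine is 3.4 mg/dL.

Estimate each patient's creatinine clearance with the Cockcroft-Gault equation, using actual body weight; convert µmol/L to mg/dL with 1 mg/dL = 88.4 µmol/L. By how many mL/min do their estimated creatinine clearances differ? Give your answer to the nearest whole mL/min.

Patient A: SCr = 355 / 88.4 = 4.016 mg/dL
Patient A: CrCl = (140 − 58) × 91.7 / (72 × 4.016) = 7519.4 / 289.15 ≈ 26.0 mL/min
Patient B: CrCl = (140 − 35) × 115 / (72 × 3.4) = 12075.0 / 244.80 ≈ 49.3 mL/min
|26.0 − 49.3| = 23.3 mL/min

23 mL/min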